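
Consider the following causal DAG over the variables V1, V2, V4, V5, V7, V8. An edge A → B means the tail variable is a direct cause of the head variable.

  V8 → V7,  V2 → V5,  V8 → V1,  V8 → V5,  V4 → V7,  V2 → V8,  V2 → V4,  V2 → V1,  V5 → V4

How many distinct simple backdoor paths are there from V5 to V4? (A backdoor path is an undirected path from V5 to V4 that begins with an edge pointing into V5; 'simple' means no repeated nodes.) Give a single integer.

6

A backdoor path from V5 to V4 is any simple undirected path whose first edge points into V5 (i.e. leaves V5 via a parent).
Parents of V5: {V2, V8}.
Enumerating:
  P1: V5 <- V2 -> V8 -> V7 <- V4
  P2: V5 <- V2 -> V1 <- V8 -> V7 <- V4
  P3: V5 <- V2 -> V4
  P4: V5 <- V8 <- V2 -> V4
  P5: V5 <- V8 -> V1 <- V2 -> V4
  P6: V5 <- V8 -> V7 <- V4
That exhausts the simple backdoor paths. Count: 6.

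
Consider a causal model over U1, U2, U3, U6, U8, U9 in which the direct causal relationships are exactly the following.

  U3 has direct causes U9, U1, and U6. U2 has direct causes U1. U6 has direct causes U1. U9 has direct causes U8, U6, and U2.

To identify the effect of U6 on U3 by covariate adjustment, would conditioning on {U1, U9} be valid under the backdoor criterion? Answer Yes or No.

No

Backdoor paths from U6 to U3 (paths whose first edge points into U6):
  P1: U6 <- U1 -> U2 -> U9 -> U3
  P2: U6 <- U1 -> U3
Condition 1 (no descendant of U6 in the set): FAILS — U9 is a descendant of U6.
Condition 2 (every backdoor path blocked by {U1, U9}):
  P1: blocked at fork node U1 ∈ conditioning set.
  P2: blocked at fork node U1 ∈ conditioning set.
{U1, U9} does not satisfy the backdoor criterion.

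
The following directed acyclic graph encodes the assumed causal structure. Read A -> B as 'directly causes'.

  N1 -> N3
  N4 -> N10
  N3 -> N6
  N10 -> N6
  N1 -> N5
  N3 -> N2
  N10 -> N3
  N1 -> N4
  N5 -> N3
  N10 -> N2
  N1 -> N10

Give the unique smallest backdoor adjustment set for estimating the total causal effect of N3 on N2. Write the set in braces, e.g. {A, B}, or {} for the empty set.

Variables eligible for adjustment (non-descendants of N3, excluding N3 and N2): {N1, N10, N4, N5}.
Backdoor paths from N3 to N2:
  P1: N3 <- N1 -> N4 -> N10 -> N2
  P2: N3 <- N1 -> N10 -> N2
  P3: N3 <- N10 -> N2
  P4: N3 <- N5 <- N1 -> N4 -> N10 -> N2
  P5: N3 <- N5 <- N1 -> N10 -> N2
The empty set is not sufficient: P1 (N3 <- N1 -> N4 -> N10 -> N2) has no collider blocking it and no conditioned non-collider, so it is open.
Try {N10}:
  P1: blocked at chain node N10 ∈ conditioning set.
  P2: blocked at chain node N10 ∈ conditioning set.
  P3: blocked at fork node N10 ∈ conditioning set.
  P4: blocked at chain node N10 ∈ conditioning set.
  P5: blocked at chain node N10 ∈ conditioning set.
{N10} contains no descendant of N3 and blocks every backdoor path.
No other singleton works — e.g. {N1} leaves P3 open — so {N10} is the unique smallest valid adjustment set.

{N10}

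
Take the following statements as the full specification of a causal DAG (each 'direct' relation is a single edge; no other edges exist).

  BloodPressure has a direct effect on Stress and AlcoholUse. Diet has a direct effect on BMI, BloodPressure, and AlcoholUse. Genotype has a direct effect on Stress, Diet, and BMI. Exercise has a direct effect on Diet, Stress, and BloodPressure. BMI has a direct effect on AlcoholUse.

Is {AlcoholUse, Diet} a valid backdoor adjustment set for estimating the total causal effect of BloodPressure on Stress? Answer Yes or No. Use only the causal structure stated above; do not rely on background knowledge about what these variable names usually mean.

Backdoor paths from BloodPressure to Stress (paths whose first edge points into BloodPressure):
  P1: BloodPressure <- Exercise -> Diet <- Genotype -> Stress
  P2: BloodPressure <- Exercise -> Diet -> BMI <- Genotype -> Stress
  P3: BloodPressure <- Exercise -> Diet -> AlcoholUse <- BMI <- Genotype -> Stress
  P4: BloodPressure <- Exercise -> Stress
  P5: BloodPressure <- Diet <- Genotype -> Stress
  P6: BloodPressure <- Diet <- Exercise -> Stress
  P7: BloodPressure <- Diet -> BMI <- Genotype -> Stress
  P8: BloodPressure <- Diet -> AlcoholUse <- BMI <- Genotype -> Stress
Condition 1 (no descendant of BloodPressure in the set): FAILS — AlcoholUse is a descendant of BloodPressure.
Condition 2 (every backdoor path blocked by {AlcoholUse, Diet}):
  P1: open — collider(s) Diet are conditioned on (or have a conditioned descendant) and no non-collider on the path is in the set.
  P2: blocked at chain node Diet ∈ conditioning set.
  P3: blocked at chain node Diet ∈ conditioning set.
  P4: open — no interior node is in the conditioning set.
  P5: blocked at chain node Diet ∈ conditioning set.
  P6: blocked at chain node Diet ∈ conditioning set.
  P7: blocked at fork node Diet ∈ conditioning set.
  P8: blocked at fork node Diet ∈ conditioning set.
{AlcoholUse, Diet} does not satisfy the backdoor criterion.

No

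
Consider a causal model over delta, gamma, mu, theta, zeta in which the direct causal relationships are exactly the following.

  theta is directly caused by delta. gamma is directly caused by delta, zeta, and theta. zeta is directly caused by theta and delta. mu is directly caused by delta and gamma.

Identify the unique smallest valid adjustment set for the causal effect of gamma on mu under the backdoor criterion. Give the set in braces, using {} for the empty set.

{delta}

Variables eligible for adjustment (non-descendants of gamma, excluding gamma and mu): {delta, theta, zeta}.
Backdoor paths from gamma to mu:
  P1: gamma <- delta -> mu
  P2: gamma <- theta <- delta -> mu
  P3: gamma <- theta -> zeta <- delta -> mu
  P4: gamma <- zeta <- delta -> mu
  P5: gamma <- zeta <- theta <- delta -> mu
The empty set is not sufficient: P1 (gamma <- delta -> mu) has no collider blocking it and no conditioned non-collider, so it is open.
Try {delta}:
  P1: blocked at fork node delta ∈ conditioning set.
  P2: blocked at fork node delta ∈ conditioning set.
  P3: blocked at collider zeta (neither it nor any descendant is in the conditioning set).
  P4: blocked at fork node delta ∈ conditioning set.
  P5: blocked at fork node delta ∈ conditioning set.
{delta} contains no descendant of gamma and blocks every backdoor path.
No other singleton works — e.g. {theta} leaves P1 open — so {delta} is the unique smallest valid adjustment set.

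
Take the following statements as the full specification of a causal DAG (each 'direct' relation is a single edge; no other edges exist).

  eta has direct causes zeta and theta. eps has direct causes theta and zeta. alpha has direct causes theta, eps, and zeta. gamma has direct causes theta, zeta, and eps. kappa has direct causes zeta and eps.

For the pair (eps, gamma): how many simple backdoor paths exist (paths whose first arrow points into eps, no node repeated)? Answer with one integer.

6

A backdoor path from eps to gamma is any simple undirected path whose first edge points into eps (i.e. leaves eps via a parent).
Parents of eps: {theta, zeta}.
Enumerating:
  P1: eps <- theta -> gamma
  P2: eps <- theta -> eta <- zeta -> gamma
  P3: eps <- theta -> alpha <- zeta -> gamma
  P4: eps <- zeta -> gamma
  P5: eps <- zeta -> eta <- theta -> gamma
  P6: eps <- zeta -> alpha <- theta -> gamma
That exhausts the simple backdoor paths. Count: 6.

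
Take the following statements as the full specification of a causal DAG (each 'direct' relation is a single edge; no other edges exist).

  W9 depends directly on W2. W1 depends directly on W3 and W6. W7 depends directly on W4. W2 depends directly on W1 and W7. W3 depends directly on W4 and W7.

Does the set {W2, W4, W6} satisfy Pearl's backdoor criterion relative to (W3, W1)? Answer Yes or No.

Backdoor paths from W3 to W1 (paths whose first edge points into W3):
  P1: W3 <- W4 -> W7 -> W2 <- W1
  P2: W3 <- W7 -> W2 <- W1
Condition 1 (no descendant of W3 in the set): FAILS — W2 is a descendant of W3.
Condition 2 (every backdoor path blocked by {W2, W4, W6}):
  P1: blocked at fork node W4 ∈ conditioning set.
  P2: open — collider(s) W2 are conditioned on (or have a conditioned descendant) and no non-collider on the path is in the set.
{W2, W4, W6} does not satisfy the backdoor criterion.

No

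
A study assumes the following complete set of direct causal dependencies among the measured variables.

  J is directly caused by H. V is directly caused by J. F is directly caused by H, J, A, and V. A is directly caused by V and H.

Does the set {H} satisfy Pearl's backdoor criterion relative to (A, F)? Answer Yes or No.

Backdoor paths from A to F (paths whose first edge points into A):
  P1: A <- H -> J -> V -> F
  P2: A <- H -> J -> F
  P3: A <- H -> F
  P4: A <- V <- J <- H -> F
  P5: A <- V <- J -> F
  P6: A <- V -> F
Condition 1 (no descendant of A in the set): holds — descendants of A are {F}; none are in {H}.
Condition 2 (every backdoor path blocked by {H}):
  P1: blocked at fork node H ∈ conditioning set.
  P2: blocked at fork node H ∈ conditioning set.
  P3: blocked at fork node H ∈ conditioning set.
  P4: blocked at fork node H ∈ conditioning set.
  P5: open — no interior node is in the conditioning set.
  P6: open — no interior node is in the conditioning set.
{H} does not satisfy the backdoor criterion.

No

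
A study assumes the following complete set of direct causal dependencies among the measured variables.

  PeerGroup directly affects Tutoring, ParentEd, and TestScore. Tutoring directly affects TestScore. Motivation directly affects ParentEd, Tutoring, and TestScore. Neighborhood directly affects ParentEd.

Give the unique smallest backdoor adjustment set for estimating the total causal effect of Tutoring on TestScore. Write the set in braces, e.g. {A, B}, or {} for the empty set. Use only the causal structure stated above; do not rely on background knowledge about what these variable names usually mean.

{Motivation, PeerGroup}

Variables eligible for adjustment (non-descendants of Tutoring, excluding Tutoring and TestScore): {Motivation, Neighborhood, ParentEd, PeerGroup}.
Backdoor paths from Tutoring to TestScore:
  P1: Tutoring <- Motivation -> ParentEd <- PeerGroup -> TestScore
  P2: Tutoring <- Motivation -> TestScore
  P3: Tutoring <- PeerGroup -> ParentEd <- Motivation -> TestScore
  P4: Tutoring <- PeerGroup -> TestScore
The empty set is not sufficient: P2 (Tutoring <- Motivation -> TestScore) has no collider blocking it and no conditioned non-collider, so it is open.
Try {Motivation, PeerGroup}:
  P1: blocked at fork node Motivation ∈ conditioning set.
  P2: blocked at fork node Motivation ∈ conditioning set.
  P3: blocked at fork node PeerGroup ∈ conditioning set.
  P4: blocked at fork node PeerGroup ∈ conditioning set.
{Motivation, PeerGroup} contains no descendant of Tutoring and blocks every backdoor path.
Every element of {Motivation, PeerGroup} is needed (dropping Motivation leaves P2 open; dropping PeerGroup leaves P4 open), so no proper subset is valid.
Among all size-2 subsets of the eligible variables, only {Motivation, PeerGroup} blocks every backdoor path, so it is the unique smallest valid adjustment set.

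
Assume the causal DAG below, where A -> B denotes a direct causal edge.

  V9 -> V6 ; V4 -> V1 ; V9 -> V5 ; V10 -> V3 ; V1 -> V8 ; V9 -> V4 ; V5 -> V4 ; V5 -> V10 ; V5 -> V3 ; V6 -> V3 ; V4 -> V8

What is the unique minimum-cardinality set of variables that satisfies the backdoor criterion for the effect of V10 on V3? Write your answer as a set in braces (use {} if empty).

Variables eligible for adjustment (non-descendants of V10, excluding V10 and V3): {V1, V4, V5, V6, V8, V9}.
Backdoor paths from V10 to V3:
  P1: V10 <- V5 <- V9 -> V6 -> V3
  P2: V10 <- V5 -> V4 <- V9 -> V6 -> V3
  P3: V10 <- V5 -> V3
The empty set is not sufficient: P1 (V10 <- V5 <- V9 -> V6 -> V3) has no collider blocking it and no conditioned non-collider, so it is open.
Try {V5}:
  P1: blocked at chain node V5 ∈ conditioning set.
  P2: blocked at fork node V5 ∈ conditioning set.
  P3: blocked at fork node V5 ∈ conditioning set.
{V5} contains no descendant of V10 and blocks every backdoor path.
No other singleton works — e.g. {V9} leaves P3 open — so {V5} is the unique smallest valid adjustment set.

{V5}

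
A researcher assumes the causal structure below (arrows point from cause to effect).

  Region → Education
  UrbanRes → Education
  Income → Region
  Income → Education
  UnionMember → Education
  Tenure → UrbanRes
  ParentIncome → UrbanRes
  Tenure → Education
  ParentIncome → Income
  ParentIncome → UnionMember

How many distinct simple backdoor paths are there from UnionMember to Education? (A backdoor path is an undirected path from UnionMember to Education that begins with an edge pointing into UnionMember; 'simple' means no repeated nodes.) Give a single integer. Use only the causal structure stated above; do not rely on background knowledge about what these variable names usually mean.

A backdoor path from UnionMember to Education is any simple undirected path whose first edge points into UnionMember (i.e. leaves UnionMember via a parent).
Parents of UnionMember: {ParentIncome}.
Enumerating:
  P1: UnionMember <- ParentIncome -> Income -> Region -> Education
  P2: UnionMember <- ParentIncome -> Income -> Education
  P3: UnionMember <- ParentIncome -> UrbanRes <- Tenure -> Education
  P4: UnionMember <- ParentIncome -> UrbanRes -> Education
That exhausts the simple backdoor paths. Count: 4.

4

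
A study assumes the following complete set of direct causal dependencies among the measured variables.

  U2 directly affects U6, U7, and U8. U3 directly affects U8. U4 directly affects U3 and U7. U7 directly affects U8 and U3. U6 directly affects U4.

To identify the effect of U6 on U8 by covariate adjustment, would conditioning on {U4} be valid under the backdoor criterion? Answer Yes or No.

No

Backdoor paths from U6 to U8 (paths whose first edge points into U6):
  P1: U6 <- U2 -> U7 <- U4 -> U3 -> U8
  P2: U6 <- U2 -> U7 -> U3 -> U8
  P3: U6 <- U2 -> U7 -> U8
  P4: U6 <- U2 -> U8
Condition 1 (no descendant of U6 in the set): FAILS — U4 is a descendant of U6.
Condition 2 (every backdoor path blocked by {U4}):
  P1: blocked at collider U7 (neither it nor any descendant is in the conditioning set).
  P2: open — no interior node is in the conditioning set.
  P3: open — no interior node is in the conditioning set.
  P4: open — no interior node is in the conditioning set.
{U4} does not satisfy the backdoor criterion.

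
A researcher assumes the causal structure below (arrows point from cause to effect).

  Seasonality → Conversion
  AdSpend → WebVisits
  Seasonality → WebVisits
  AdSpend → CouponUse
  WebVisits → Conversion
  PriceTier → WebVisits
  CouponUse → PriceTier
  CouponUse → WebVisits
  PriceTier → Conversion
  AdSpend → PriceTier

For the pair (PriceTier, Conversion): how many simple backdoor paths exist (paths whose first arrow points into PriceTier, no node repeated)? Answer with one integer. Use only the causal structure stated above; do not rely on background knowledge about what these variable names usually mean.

8

A backdoor path from PriceTier to Conversion is any simple undirected path whose first edge points into PriceTier (i.e. leaves PriceTier via a parent).
Parents of PriceTier: {AdSpend, CouponUse}.
Enumerating:
  P1: PriceTier <- AdSpend -> CouponUse -> WebVisits <- Seasonality -> Conversion
  P2: PriceTier <- AdSpend -> CouponUse -> WebVisits -> Conversion
  P3: PriceTier <- AdSpend -> WebVisits <- Seasonality -> Conversion
  P4: PriceTier <- AdSpend -> WebVisits -> Conversion
  P5: PriceTier <- CouponUse <- AdSpend -> WebVisits <- Seasonality -> Conversion
  P6: PriceTier <- CouponUse <- AdSpend -> WebVisits -> Conversion
  P7: PriceTier <- CouponUse -> WebVisits <- Seasonality -> Conversion
  P8: PriceTier <- CouponUse -> WebVisits -> Conversion
That exhausts the simple backdoor paths. Count: 8.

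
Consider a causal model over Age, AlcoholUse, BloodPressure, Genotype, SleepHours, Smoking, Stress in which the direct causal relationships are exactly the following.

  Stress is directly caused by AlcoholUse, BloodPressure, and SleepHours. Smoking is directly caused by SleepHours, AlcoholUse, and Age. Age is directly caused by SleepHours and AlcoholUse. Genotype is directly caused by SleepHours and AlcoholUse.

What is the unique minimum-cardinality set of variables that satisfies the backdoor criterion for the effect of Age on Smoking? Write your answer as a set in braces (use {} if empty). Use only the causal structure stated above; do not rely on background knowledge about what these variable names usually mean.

Variables eligible for adjustment (non-descendants of Age, excluding Age and Smoking): {AlcoholUse, BloodPressure, Genotype, SleepHours, Stress}.
Backdoor paths from Age to Smoking:
  P1: Age <- AlcoholUse -> Smoking
  P2: Age <- AlcoholUse -> Stress <- SleepHours -> Smoking
  P3: Age <- AlcoholUse -> Genotype <- SleepHours -> Smoking
  P4: Age <- SleepHours -> Smoking
  P5: Age <- SleepHours -> Stress <- AlcoholUse -> Smoking
  P6: Age <- SleepHours -> Genotype <- AlcoholUse -> Smoking
The empty set is not sufficient: P1 (Age <- AlcoholUse -> Smoking) has no collider blocking it and no conditioned non-collider, so it is open.
Try {AlcoholUse, SleepHours}:
  P1: blocked at fork node AlcoholUse ∈ conditioning set.
  P2: blocked at fork node AlcoholUse ∈ conditioning set.
  P3: blocked at fork node AlcoholUse ∈ conditioning set.
  P4: blocked at fork node SleepHours ∈ conditioning set.
  P5: blocked at fork node SleepHours ∈ conditioning set.
  P6: blocked at fork node SleepHours ∈ conditioning set.
{AlcoholUse, SleepHours} contains no descendant of Age and blocks every backdoor path.
Every element of {AlcoholUse, SleepHours} is needed (dropping AlcoholUse leaves P1 open; dropping SleepHours leaves P4 open), so no proper subset is valid.
Among all size-2 subsets of the eligible variables, only {AlcoholUse, SleepHours} blocks every backdoor path, so it is the unique smallest valid adjustment set.

{AlcoholUse, SleepHours}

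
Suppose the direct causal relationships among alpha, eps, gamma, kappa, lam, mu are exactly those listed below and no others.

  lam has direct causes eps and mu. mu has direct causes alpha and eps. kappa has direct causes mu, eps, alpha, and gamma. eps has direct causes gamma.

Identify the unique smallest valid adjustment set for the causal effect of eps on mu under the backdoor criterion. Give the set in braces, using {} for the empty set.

{}

Variables eligible for adjustment (non-descendants of eps, excluding eps and mu): {alpha, gamma}.
Backdoor paths from eps to mu:
  P1: eps <- gamma -> kappa <- alpha -> mu
  P2: eps <- gamma -> kappa <- mu
Each backdoor path contains an unconditioned collider, so every path is already blocked with the empty conditioning set:
  P1: blocked at collider kappa (neither it nor any descendant is in the conditioning set).
  P2: blocked at collider kappa (neither it nor any descendant is in the conditioning set).
The empty set is therefore the unique smallest valid set.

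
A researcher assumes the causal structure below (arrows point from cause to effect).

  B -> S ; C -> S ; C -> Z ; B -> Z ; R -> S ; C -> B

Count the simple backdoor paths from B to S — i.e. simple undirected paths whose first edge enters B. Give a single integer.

1

A backdoor path from B to S is any simple undirected path whose first edge points into B (i.e. leaves B via a parent).
Parents of B: {C}.
Enumerating:
  P1: B <- C -> S
That exhausts the simple backdoor paths. Count: 1.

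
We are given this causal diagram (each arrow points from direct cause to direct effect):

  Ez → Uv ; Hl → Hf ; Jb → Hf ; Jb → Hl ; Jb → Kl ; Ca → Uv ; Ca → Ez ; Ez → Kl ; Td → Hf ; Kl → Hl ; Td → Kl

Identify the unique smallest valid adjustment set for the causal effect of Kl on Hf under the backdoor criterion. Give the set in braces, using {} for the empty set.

Variables eligible for adjustment (non-descendants of Kl, excluding Kl and Hf): {Ca, Ez, Jb, Td, Uv}.
Backdoor paths from Kl to Hf:
  P1: Kl <- Td -> Hf
  P2: Kl <- Jb -> Hl -> Hf
  P3: Kl <- Jb -> Hf
The empty set is not sufficient: P1 (Kl <- Td -> Hf) has no collider blocking it and no conditioned non-collider, so it is open.
Try {Jb, Td}:
  P1: blocked at fork node Td ∈ conditioning set.
  P2: blocked at fork node Jb ∈ conditioning set.
  P3: blocked at fork node Jb ∈ conditioning set.
{Jb, Td} contains no descendant of Kl and blocks every backdoor path.
Every element of {Jb, Td} is needed (dropping Jb leaves P2 open; dropping Td leaves P1 open), so no proper subset is valid.
Among all size-2 subsets of the eligible variables, only {Jb, Td} blocks every backdoor path, so it is the unique smallest valid adjustment set.

{Jb, Td}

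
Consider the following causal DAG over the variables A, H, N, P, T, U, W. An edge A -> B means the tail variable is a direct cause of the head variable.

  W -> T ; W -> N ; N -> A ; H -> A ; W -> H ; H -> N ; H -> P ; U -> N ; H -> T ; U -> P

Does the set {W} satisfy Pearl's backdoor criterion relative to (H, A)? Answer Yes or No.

Backdoor paths from H to A (paths whose first edge points into H):
  P1: H <- W -> N -> A
Condition 1 (no descendant of H in the set): holds — descendants of H are {A, N, P, T}; none are in {W}.
Condition 2 (every backdoor path blocked by {W}):
  P1: blocked at fork node W ∈ conditioning set.
{W} satisfies the backdoor criterion.

Yes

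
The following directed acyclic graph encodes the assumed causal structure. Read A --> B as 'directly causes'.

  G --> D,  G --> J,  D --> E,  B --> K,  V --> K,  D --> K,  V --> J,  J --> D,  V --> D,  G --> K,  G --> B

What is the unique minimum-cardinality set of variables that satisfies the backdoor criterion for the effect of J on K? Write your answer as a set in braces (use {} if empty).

Variables eligible for adjustment (non-descendants of J, excluding J and K): {B, G, V}.
Backdoor paths from J to K:
  P1: J <- G -> B -> K
  P2: J <- G -> D <- V -> K
  P3: J <- G -> D -> K
  P4: J <- G -> K
  P5: J <- V -> D <- G -> B -> K
  P6: J <- V -> D <- G -> K
  P7: J <- V -> D -> K
  P8: J <- V -> K
The empty set is not sufficient: P1 (J <- G -> B -> K) has no collider blocking it and no conditioned non-collider, so it is open.
Try {G, V}:
  P1: blocked at fork node G ∈ conditioning set.
  P2: blocked at fork node G ∈ conditioning set.
  P3: blocked at fork node G ∈ conditioning set.
  P4: blocked at fork node G ∈ conditioning set.
  P5: blocked at fork node V ∈ conditioning set.
  P6: blocked at fork node V ∈ conditioning set.
  P7: blocked at fork node V ∈ conditioning set.
  P8: blocked at fork node V ∈ conditioning set.
{G, V} contains no descendant of J and blocks every backdoor path.
Every element of {G, V} is needed (dropping G leaves P1 open; dropping V leaves P7 open), so no proper subset is valid.
Among all size-2 subsets of the eligible variables, only {G, V} blocks every backdoor path, so it is the unique smallest valid adjustment set.

{G, V}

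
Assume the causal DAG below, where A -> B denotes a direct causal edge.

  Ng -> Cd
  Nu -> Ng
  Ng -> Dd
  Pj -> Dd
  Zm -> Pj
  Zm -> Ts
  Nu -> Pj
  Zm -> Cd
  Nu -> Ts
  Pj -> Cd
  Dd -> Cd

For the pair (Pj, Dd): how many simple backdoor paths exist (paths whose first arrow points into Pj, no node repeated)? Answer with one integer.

8

A backdoor path from Pj to Dd is any simple undirected path whose first edge points into Pj (i.e. leaves Pj via a parent).
Parents of Pj: {Nu, Zm}.
Enumerating:
  P1: Pj <- Zm -> Ts <- Nu -> Ng -> Dd
  P2: Pj <- Zm -> Ts <- Nu -> Ng -> Cd <- Dd
  P3: Pj <- Zm -> Cd <- Ng -> Dd
  P4: Pj <- Zm -> Cd <- Dd
  P5: Pj <- Nu -> Ng -> Dd
  P6: Pj <- Nu -> Ng -> Cd <- Dd
  P7: Pj <- Nu -> Ts <- Zm -> Cd <- Ng -> Dd
  P8: Pj <- Nu -> Ts <- Zm -> Cd <- Dd
That exhausts the simple backdoor paths. Count: 8.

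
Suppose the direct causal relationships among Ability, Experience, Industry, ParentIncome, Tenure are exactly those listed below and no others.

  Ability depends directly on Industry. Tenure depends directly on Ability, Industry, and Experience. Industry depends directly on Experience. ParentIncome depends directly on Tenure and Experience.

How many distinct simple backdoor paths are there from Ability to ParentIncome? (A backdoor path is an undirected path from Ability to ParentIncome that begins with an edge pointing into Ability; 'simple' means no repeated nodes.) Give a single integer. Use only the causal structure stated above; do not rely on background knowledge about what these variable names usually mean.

4

A backdoor path from Ability to ParentIncome is any simple undirected path whose first edge points into Ability (i.e. leaves Ability via a parent).
Parents of Ability: {Industry}.
Enumerating:
  P1: Ability <- Industry <- Experience -> Tenure -> ParentIncome
  P2: Ability <- Industry <- Experience -> ParentIncome
  P3: Ability <- Industry -> Tenure <- Experience -> ParentIncome
  P4: Ability <- Industry -> Tenure -> ParentIncome
That exhausts the simple backdoor paths. Count: 4.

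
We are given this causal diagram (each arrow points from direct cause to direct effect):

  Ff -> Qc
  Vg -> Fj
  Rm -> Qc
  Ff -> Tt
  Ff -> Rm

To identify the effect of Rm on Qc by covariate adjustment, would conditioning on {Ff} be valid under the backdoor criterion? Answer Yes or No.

Yes

Backdoor paths from Rm to Qc (paths whose first edge points into Rm):
  P1: Rm <- Ff -> Qc
Condition 1 (no descendant of Rm in the set): holds — descendants of Rm are {Qc}; none are in {Ff}.
Condition 2 (every backdoor path blocked by {Ff}):
  P1: blocked at fork node Ff ∈ conditioning set.
{Ff} satisfies the backdoor criterion.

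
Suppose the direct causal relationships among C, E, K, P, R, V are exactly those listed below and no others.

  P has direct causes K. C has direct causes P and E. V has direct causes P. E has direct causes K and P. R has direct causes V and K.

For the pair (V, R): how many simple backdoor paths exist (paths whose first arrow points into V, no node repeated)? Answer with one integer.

A backdoor path from V to R is any simple undirected path whose first edge points into V (i.e. leaves V via a parent).
Parents of V: {P}.
Enumerating:
  P1: V <- P <- K -> R
  P2: V <- P -> E <- K -> R
  P3: V <- P -> C <- E <- K -> R
That exhausts the simple backdoor paths. Count: 3.

3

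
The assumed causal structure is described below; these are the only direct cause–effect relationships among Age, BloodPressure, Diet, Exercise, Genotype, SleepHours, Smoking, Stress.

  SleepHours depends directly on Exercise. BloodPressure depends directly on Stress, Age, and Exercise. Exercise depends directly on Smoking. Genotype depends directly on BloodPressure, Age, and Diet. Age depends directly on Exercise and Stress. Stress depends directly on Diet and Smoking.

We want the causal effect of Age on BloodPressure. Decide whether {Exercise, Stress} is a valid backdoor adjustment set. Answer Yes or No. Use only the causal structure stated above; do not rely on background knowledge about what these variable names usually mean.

Backdoor paths from Age to BloodPressure (paths whose first edge points into Age):
  P1: Age <- Stress <- Smoking -> Exercise -> BloodPressure
  P2: Age <- Stress <- Diet -> Genotype <- BloodPressure
  P3: Age <- Stress -> BloodPressure
  P4: Age <- Exercise <- Smoking -> Stress <- Diet -> Genotype <- BloodPressure
  P5: Age <- Exercise <- Smoking -> Stress -> BloodPressure
  P6: Age <- Exercise -> BloodPressure
Condition 1 (no descendant of Age in the set): holds — descendants of Age are {BloodPressure, Genotype}; none are in {Exercise, Stress}.
Condition 2 (every backdoor path blocked by {Exercise, Stress}):
  P1: blocked at chain node Stress ∈ conditioning set.
  P2: blocked at chain node Stress ∈ conditioning set.
  P3: blocked at fork node Stress ∈ conditioning set.
  P4: blocked at chain node Exercise ∈ conditioning set.
  P5: blocked at chain node Exercise ∈ conditioning set.
  P6: blocked at fork node Exercise ∈ conditioning set.
{Exercise, Stress} satisfies the backdoor criterion.

Yes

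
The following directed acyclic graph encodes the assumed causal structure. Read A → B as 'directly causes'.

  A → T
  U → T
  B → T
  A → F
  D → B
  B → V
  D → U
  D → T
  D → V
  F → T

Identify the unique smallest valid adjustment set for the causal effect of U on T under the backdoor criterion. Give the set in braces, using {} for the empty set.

Variables eligible for adjustment (non-descendants of U, excluding U and T): {A, B, D, F, V}.
Backdoor paths from U to T:
  P1: U <- D -> B -> T
  P2: U <- D -> V <- B -> T
  P3: U <- D -> T
The empty set is not sufficient: P1 (U <- D -> B -> T) has no collider blocking it and no conditioned non-collider, so it is open.
Try {D}:
  P1: blocked at fork node D ∈ conditioning set.
  P2: blocked at fork node D ∈ conditioning set.
  P3: blocked at fork node D ∈ conditioning set.
{D} contains no descendant of U and blocks every backdoor path.
No other singleton works — e.g. {A} leaves P1 open — so {D} is the unique smallest valid adjustment set.

{D}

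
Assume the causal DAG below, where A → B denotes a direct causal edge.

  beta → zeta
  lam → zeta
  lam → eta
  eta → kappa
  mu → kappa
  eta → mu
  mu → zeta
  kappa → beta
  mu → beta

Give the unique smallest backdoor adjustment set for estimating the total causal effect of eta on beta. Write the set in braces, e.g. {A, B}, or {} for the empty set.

Variables eligible for adjustment (non-descendants of eta, excluding eta and beta): {lam}.
Backdoor paths from eta to beta:
  P1: eta <- lam -> zeta <- mu -> kappa -> beta
  P2: eta <- lam -> zeta <- mu -> beta
  P3: eta <- lam -> zeta <- beta
Each backdoor path contains an unconditioned collider, so every path is already blocked with the empty conditioning set:
  P1: blocked at collider zeta (neither it nor any descendant is in the conditioning set).
  P2: blocked at collider zeta (neither it nor any descendant is in the conditioning set).
  P3: blocked at collider zeta (neither it nor any descendant is in the conditioning set).
The empty set is therefore the unique smallest valid set.

{}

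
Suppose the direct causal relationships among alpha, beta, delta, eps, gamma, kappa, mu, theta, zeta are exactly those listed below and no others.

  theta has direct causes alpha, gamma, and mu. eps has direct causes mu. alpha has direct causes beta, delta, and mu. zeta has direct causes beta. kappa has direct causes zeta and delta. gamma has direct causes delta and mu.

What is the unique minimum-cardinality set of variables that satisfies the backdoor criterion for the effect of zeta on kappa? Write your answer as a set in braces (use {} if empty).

{}

Variables eligible for adjustment (non-descendants of zeta, excluding zeta and kappa): {alpha, beta, delta, eps, gamma, mu, theta}.
Backdoor paths from zeta to kappa:
  P1: zeta <- beta -> alpha <- delta -> kappa
  P2: zeta <- beta -> alpha <- mu -> gamma <- delta -> kappa
  P3: zeta <- beta -> alpha <- mu -> theta <- gamma <- delta -> kappa
  P4: zeta <- beta -> alpha -> theta <- mu -> gamma <- delta -> kappa
  P5: zeta <- beta -> alpha -> theta <- gamma <- delta -> kappa
Each backdoor path contains an unconditioned collider, so every path is already blocked with the empty conditioning set:
  P1: blocked at collider alpha (neither it nor any descendant is in the conditioning set).
  P2: blocked at collider alpha (neither it nor any descendant is in the conditioning set).
  P3: blocked at collider alpha (neither it nor any descendant is in the conditioning set).
  P4: blocked at collider theta (neither it nor any descendant is in the conditioning set).
  P5: blocked at collider theta (neither it nor any descendant is in the conditioning set).
The empty set is therefore the unique smallest valid set.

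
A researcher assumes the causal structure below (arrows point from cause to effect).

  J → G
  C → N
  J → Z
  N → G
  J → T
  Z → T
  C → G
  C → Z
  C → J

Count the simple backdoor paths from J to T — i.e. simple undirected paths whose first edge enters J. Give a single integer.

A backdoor path from J to T is any simple undirected path whose first edge points into J (i.e. leaves J via a parent).
Parents of J: {C}.
Enumerating:
  P1: J <- C -> Z -> T
That exhausts the simple backdoor paths. Count: 1.

1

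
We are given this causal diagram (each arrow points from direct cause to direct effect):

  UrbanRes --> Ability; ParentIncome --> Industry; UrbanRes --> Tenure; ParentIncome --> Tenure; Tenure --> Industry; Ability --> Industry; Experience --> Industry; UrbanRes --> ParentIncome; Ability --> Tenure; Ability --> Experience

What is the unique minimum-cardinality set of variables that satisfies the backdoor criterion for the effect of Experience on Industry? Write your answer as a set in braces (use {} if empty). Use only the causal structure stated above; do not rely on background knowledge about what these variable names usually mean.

{Ability}

Variables eligible for adjustment (non-descendants of Experience, excluding Experience and Industry): {Ability, ParentIncome, Tenure, UrbanRes}.
Backdoor paths from Experience to Industry:
  P1: Experience <- Ability <- UrbanRes -> ParentIncome -> Tenure -> Industry
  P2: Experience <- Ability <- UrbanRes -> ParentIncome -> Industry
  P3: Experience <- Ability <- UrbanRes -> Tenure <- ParentIncome -> Industry
  P4: Experience <- Ability <- UrbanRes -> Tenure -> Industry
  P5: Experience <- Ability -> Tenure <- UrbanRes -> ParentIncome -> Industry
  P6: Experience <- Ability -> Tenure <- ParentIncome -> Industry
  P7: Experience <- Ability -> Tenure -> Industry
  P8: Experience <- Ability -> Industry
The empty set is not sufficient: P1 (Experience <- Ability <- UrbanRes -> ParentIncome -> Tenure -> Industry) has no collider blocking it and no conditioned non-collider, so it is open.
Try {Ability}:
  P1: blocked at chain node Ability ∈ conditioning set.
  P2: blocked at chain node Ability ∈ conditioning set.
  P3: blocked at chain node Ability ∈ conditioning set.
  P4: blocked at chain node Ability ∈ conditioning set.
  P5: blocked at fork node Ability ∈ conditioning set.
  P6: blocked at fork node Ability ∈ conditioning set.
  P7: blocked at fork node Ability ∈ conditioning set.
  P8: blocked at fork node Ability ∈ conditioning set.
{Ability} contains no descendant of Experience and blocks every backdoor path.
No other singleton works — e.g. {UrbanRes} leaves P7 open — so {Ability} is the unique smallest valid adjustment set.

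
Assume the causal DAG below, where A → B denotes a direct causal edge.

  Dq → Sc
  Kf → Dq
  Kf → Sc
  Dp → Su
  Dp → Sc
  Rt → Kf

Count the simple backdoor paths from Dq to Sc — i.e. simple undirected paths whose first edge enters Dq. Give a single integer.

A backdoor path from Dq to Sc is any simple undirected path whose first edge points into Dq (i.e. leaves Dq via a parent).
Parents of Dq: {Kf}.
Enumerating:
  P1: Dq <- Kf -> Sc
That exhausts the simple backdoor paths. Count: 1.

1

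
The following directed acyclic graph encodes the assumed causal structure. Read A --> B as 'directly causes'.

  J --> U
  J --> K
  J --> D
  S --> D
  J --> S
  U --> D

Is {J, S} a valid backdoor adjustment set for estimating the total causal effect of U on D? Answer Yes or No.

Yes

Backdoor paths from U to D (paths whose first edge points into U):
  P1: U <- J -> S -> D
  P2: U <- J -> D
Condition 1 (no descendant of U in the set): holds — descendants of U are {D}; none are in {J, S}.
Condition 2 (every backdoor path blocked by {J, S}):
  P1: blocked at fork node J ∈ conditioning set.
  P2: blocked at fork node J ∈ conditioning set.
{J, S} satisfies the backdoor criterion.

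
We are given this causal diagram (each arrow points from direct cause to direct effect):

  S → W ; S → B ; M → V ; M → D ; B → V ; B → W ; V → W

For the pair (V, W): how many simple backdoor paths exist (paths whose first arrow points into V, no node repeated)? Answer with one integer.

A backdoor path from V to W is any simple undirected path whose first edge points into V (i.e. leaves V via a parent).
Parents of V: {B, M}.
Enumerating:
  P1: V <- B <- S -> W
  P2: V <- B -> W
That exhausts the simple backdoor paths. Count: 2.

2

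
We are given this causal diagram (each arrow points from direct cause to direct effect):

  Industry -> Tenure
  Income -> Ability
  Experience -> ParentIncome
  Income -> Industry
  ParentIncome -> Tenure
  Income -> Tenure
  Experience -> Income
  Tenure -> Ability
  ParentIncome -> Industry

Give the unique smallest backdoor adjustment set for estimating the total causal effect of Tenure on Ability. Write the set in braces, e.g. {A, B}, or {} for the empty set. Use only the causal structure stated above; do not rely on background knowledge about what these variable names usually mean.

{Income}

Variables eligible for adjustment (non-descendants of Tenure, excluding Tenure and Ability): {Experience, Income, Industry, ParentIncome}.
Backdoor paths from Tenure to Ability:
  P1: Tenure <- Income -> Ability
  P2: Tenure <- ParentIncome <- Experience -> Income -> Ability
  P3: Tenure <- ParentIncome -> Industry <- Income -> Ability
  P4: Tenure <- Industry <- Income -> Ability
  P5: Tenure <- Industry <- ParentIncome <- Experience -> Income -> Ability
The empty set is not sufficient: P1 (Tenure <- Income -> Ability) has no collider blocking it and no conditioned non-collider, so it is open.
Try {Income}:
  P1: blocked at fork node Income ∈ conditioning set.
  P2: blocked at chain node Income ∈ conditioning set.
  P3: blocked at collider Industry (neither it nor any descendant is in the conditioning set).
  P4: blocked at fork node Income ∈ conditioning set.
  P5: blocked at chain node Income ∈ conditioning set.
{Income} contains no descendant of Tenure and blocks every backdoor path.
No other singleton works — e.g. {Experience} leaves P1 open — so {Income} is the unique smallest valid adjustment set.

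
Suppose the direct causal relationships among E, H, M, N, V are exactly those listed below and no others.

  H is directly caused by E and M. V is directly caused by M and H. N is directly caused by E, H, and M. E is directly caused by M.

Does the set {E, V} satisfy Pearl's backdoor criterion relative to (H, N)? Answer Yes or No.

Backdoor paths from H to N (paths whose first edge points into H):
  P1: H <- M -> E -> N
  P2: H <- M -> N
  P3: H <- E <- M -> N
  P4: H <- E -> N
Condition 1 (no descendant of H in the set): FAILS — V is a descendant of H.
Condition 2 (every backdoor path blocked by {E, V}):
  P1: blocked at chain node E ∈ conditioning set.
  P2: open — no interior node is in the conditioning set.
  P3: blocked at chain node E ∈ conditioning set.
  P4: blocked at fork node E ∈ conditioning set.
{E, V} does not satisfy the backdoor criterion.

No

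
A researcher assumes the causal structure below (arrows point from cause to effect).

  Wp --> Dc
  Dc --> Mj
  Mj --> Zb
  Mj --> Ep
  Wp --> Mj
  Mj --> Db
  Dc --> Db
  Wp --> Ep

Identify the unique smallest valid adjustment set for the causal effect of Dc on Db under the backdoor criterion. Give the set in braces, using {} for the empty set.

{Wp}

Variables eligible for adjustment (non-descendants of Dc, excluding Dc and Db): {Wp}.
Backdoor paths from Dc to Db:
  P1: Dc <- Wp -> Mj -> Db
  P2: Dc <- Wp -> Ep <- Mj -> Db
The empty set is not sufficient: P1 (Dc <- Wp -> Mj -> Db) has no collider blocking it and no conditioned non-collider, so it is open.
Try {Wp}:
  P1: blocked at fork node Wp ∈ conditioning set.
  P2: blocked at fork node Wp ∈ conditioning set.
{Wp} contains no descendant of Dc and blocks every backdoor path.
{Wp} is the unique smallest valid adjustment set.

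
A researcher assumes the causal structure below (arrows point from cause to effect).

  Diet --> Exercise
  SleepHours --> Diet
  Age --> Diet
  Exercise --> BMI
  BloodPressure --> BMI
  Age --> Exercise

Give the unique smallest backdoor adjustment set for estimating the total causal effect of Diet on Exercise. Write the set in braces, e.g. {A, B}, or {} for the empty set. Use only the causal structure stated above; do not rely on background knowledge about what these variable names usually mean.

Variables eligible for adjustment (non-descendants of Diet, excluding Diet and Exercise): {Age, BloodPressure, SleepHours}.
Backdoor paths from Diet to Exercise:
  P1: Diet <- Age -> Exercise
The empty set is not sufficient: P1 (Diet <- Age -> Exercise) has no collider blocking it and no conditioned non-collider, so it is open.
Try {Age}:
  P1: blocked at fork node Age ∈ conditioning set.
{Age} contains no descendant of Diet and blocks every backdoor path.
No other singleton works — e.g. {BloodPressure} leaves P1 open — so {Age} is the unique smallest valid adjustment set.

{Age}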